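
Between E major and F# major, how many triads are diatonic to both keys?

2

Diatonic triads of E major: E (I), F#m (ii), G#m (iii), A (IV), B (V), C#m (vi), D#dim (vii°).
Diatonic triads of F# major: F# (I), G#m (ii), A#m (iii), B (IV), C# (V), D#m (vi), E#dim (vii°).
Matching root and quality in both lists: G#m, B.
That gives 2 common triads.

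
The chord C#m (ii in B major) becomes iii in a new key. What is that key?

A major

The numeral iii denotes a minor triad on scale degree 3. With C# on degree 3, the tonic of the new key is A.
Degree 3 carries a minor triad in major keys, so the destination is A major.
Check: the diatonic triads of A major are A (I), Bm (ii), C#m (iii), D (IV), E (V), F#m (vi), G#dim (vii°) — C#m is indeed iii.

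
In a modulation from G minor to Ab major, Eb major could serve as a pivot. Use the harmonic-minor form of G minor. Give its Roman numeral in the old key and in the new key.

The scale of G minor (harmonic minor) is G A Bb C D Eb F#; Eb is degree 6, and the triad built there (Eb-G-Bb) is major, so it is VI.
The scale of Ab major is Ab Bb C Db Eb F G; Eb is degree 5, and the triad built there (Eb-G-Bb) is major, so it is V.

VI in G minor; V in Ab major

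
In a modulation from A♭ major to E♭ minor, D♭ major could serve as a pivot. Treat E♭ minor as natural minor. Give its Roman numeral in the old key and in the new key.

The scale of A♭ major is A♭ B♭ C D♭ E♭ F G; D♭ is degree 4, and the triad built there (D♭-F-A♭) is major, so it is IV.
The scale of E♭ minor (natural minor) is E♭ F G♭ A♭ B♭ C♭ D♭; D♭ is degree 7, and the triad built there (D♭-F-A♭) is major, so it is VII.

IV in A♭ major; VII in E♭ minor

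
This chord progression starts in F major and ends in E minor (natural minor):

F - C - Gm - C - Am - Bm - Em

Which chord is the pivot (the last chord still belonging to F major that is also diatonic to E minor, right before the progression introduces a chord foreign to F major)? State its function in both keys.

Am — iii in F major, iv in E minor

Chords diatonic to F major: F, Gm, Am, B♭, C, Dm, Edim.
Reading the progression, the first chord not in that set is Bm, so the modulation leaves F major there.
The chord immediately before Bm is Am, which is diatonic to both keys: iii in F major and iv in E minor.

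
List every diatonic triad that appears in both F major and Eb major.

Gm, Bb

Triads in F major: F major (I), G minor (ii), A minor (iii), Bb major (IV), C major (V), D minor (vi), E diminished (vii°).
Triads in Eb major: Eb major (I), F minor (ii), G minor (iii), Ab major (IV), Bb major (V), C minor (vi), D diminished (vii°).
Shared triads with their functions: G minor (ii in F major, iii in Eb major); Bb major (IV in F major, V in Eb major).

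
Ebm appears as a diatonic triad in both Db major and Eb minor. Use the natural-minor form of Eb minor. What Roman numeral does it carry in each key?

ii in Db major; i in Eb minor

The scale of Db major is Db Eb F Gb Ab Bb C; Eb is degree 2, and the triad built there (Eb-Gb-Bb) is minor, so it is ii.
The scale of Eb minor (natural minor) is Eb F Gb Ab Bb Cb Db; Eb is degree 1, and the triad built there (Eb-Gb-Bb) is minor, so it is i.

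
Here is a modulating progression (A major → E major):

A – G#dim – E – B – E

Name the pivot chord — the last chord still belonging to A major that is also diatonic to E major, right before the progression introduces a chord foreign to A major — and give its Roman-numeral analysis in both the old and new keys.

Chords diatonic to A major: A, Bm, C#m, D, E, F#m, G#dim.
Reading the progression, the first chord not in that set is B, so the modulation leaves A major there.
The chord immediately before B is E, which is diatonic to both keys: V in A major and I in E major.

E — V in A major, I in E major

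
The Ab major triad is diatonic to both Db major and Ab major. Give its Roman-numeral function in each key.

V in Db major; I in Ab major

The scale of Db major is Db Eb F Gb Ab Bb C; Ab is degree 5, and the triad built there (Ab-C-Eb) is major, so it is V.
The scale of Ab major is Ab Bb C Db Eb F G; Ab is degree 1, and the triad built there (Ab-C-Eb) is major, so it is I.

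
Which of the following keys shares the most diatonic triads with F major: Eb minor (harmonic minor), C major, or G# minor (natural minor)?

C major

Triads of F major: F (I), Gm (ii), Am (iii), Bb (IV), C (V), Dm (vi), Edim (vii°).
Eb minor (harmonic minor) shares 1: Bb.
C major shares 4: F, Am, C, Dm.
G# minor (natural minor) shares 0: none.
The most common triads (4) are shared with C major.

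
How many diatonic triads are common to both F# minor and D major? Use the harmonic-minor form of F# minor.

3

Diatonic triads of F# minor (harmonic minor): F#m (i), G#dim (ii°), Aaug (III+), Bm (iv), C# (V), D (VI), E#dim (vii°).
Diatonic triads of D major: D (I), Em (ii), F#m (iii), G (IV), A (V), Bm (vi), C#dim (vii°).
Matching root and quality in both lists: F#m, Bm, D.
That gives 3 common triads.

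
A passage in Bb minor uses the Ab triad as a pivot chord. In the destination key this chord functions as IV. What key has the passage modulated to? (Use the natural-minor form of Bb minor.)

The numeral IV denotes a major triad on scale degree 4. With Ab on degree 4, the tonic of the new key is Eb.
Degree 4 carries a major triad in major keys, so the destination is Eb major.
Check: the diatonic triads of Eb major are Eb (I), Fm (ii), Gm (iii), Ab (IV), Bb (V), Cm (vi), Ddim (vii°) — Ab is indeed IV.

Eb major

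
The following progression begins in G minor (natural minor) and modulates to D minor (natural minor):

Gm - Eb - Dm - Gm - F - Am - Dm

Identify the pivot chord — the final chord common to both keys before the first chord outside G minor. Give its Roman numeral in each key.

F — VII in G minor, III in D minor

Chords diatonic to G minor: Gm, Adim, Bb, Cm, Dm, Eb, F.
Reading the progression, the first chord not in that set is Am, so the modulation leaves G minor there.
The chord immediately before Am is F, which is diatonic to both keys: VII in G minor and III in D minor.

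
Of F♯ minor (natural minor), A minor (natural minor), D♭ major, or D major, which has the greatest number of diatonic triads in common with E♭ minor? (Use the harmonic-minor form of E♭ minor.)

Triads of E♭ minor (harmonic minor): E♭ minor (i), F diminished (ii°), G♭ augmented (III+), A♭ minor (iv), B♭ major (V), C♭ major (VI), D diminished (vii°).
F♯ minor (natural minor) shares 0: none.
A minor (natural minor) shares 0: none.
D♭ major shares 1: E♭m.
D major shares 0: none.
The most common triads (1) are shared with D♭ major.

D♭ major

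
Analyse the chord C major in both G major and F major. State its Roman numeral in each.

IV in G major; V in F major

The scale of G major is G A B C D E F#; C is degree 4, and the triad built there (C-E-G) is major, so it is IV.
The scale of F major is F G A Bb C D E; C is degree 5, and the triad built there (C-E-G) is major, so it is V.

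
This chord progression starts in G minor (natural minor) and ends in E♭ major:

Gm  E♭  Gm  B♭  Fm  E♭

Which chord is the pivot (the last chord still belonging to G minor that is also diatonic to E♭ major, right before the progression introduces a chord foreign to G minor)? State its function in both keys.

B♭ — III in G minor, V in E♭ major

Chords diatonic to G minor: Gm, Adim, B♭, Cm, Dm, E♭, F.
Reading the progression, the first chord not in that set is Fm, so the modulation leaves G minor there.
The chord immediately before Fm is B♭, which is diatonic to both keys: III in G minor and V in E♭ major.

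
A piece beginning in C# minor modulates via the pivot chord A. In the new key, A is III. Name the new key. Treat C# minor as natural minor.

F# minor

The numeral III denotes a major triad on scale degree 3. With A on degree 3, the tonic of the new key is F#.
Degree 3 carries a major triad in natural-minor keys, so the destination is F# minor.
Check: the diatonic triads of F# minor (natural minor) are F#m (i), G#dim (ii°), A (III), Bm (iv), C#m (v), D (VI), E (VII) — A is indeed III.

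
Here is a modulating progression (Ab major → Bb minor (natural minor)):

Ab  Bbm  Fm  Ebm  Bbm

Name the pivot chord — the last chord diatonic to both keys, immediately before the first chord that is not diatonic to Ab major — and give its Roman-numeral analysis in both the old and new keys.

Chords diatonic to Ab major: Ab, Bbm, Cm, Db, Eb, Fm, Gdim.
Reading the progression, the first chord not in that set is Ebm, so the modulation leaves Ab major there.
The chord immediately before Ebm is Fm, which is diatonic to both keys: vi in Ab major and v in Bb minor.

Fm — vi in Ab major, v in Bb minor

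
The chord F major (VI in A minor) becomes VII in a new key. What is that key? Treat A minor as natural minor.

G minor

The numeral VII denotes a major triad on scale degree 7. With F on degree 7, the tonic of the new key is G.
Degree 7 carries a major triad in natural-minor keys, so the destination is G minor.
Check: the diatonic triads of G minor (natural minor) are Gm (i), Adim (ii°), B♭ (III), Cm (iv), Dm (v), E♭ (VI), F (VII) — F major is indeed VII.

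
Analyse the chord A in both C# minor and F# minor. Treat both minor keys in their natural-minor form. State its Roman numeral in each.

The scale of C# minor (natural minor) is C# D# E F# G# A B; A is degree 6, and the triad built there (A-C#-E) is major, so it is VI.
The scale of F# minor (natural minor) is F# G# A B C# D E; A is degree 3, and the triad built there (A-C#-E) is major, so it is III.

VI in C# minor; III in F# minor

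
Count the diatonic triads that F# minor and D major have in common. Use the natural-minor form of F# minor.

4

Diatonic triads of F# minor (natural minor): F# minor (i), G# diminished (ii°), A major (III), B minor (iv), C# minor (v), D major (VI), E major (VII).
Diatonic triads of D major: D major (I), E minor (ii), F# minor (iii), G major (IV), A major (V), B minor (vi), C# diminished (vii°).
Matching root and quality in both lists: F# minor, A major, B minor, D major.
That gives 4 common triads.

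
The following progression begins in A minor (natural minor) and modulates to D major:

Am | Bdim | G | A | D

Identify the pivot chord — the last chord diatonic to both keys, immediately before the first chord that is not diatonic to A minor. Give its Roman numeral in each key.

Chords diatonic to A minor: Am, Bdim, C, Dm, Em, F, G.
Reading the progression, the first chord not in that set is A, so the modulation leaves A minor there.
The chord immediately before A is G, which is diatonic to both keys: VII in A minor and IV in D major.

G — VII in A minor, IV in D major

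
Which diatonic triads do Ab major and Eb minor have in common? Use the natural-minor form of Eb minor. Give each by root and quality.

Bbm, Db

Triads in Ab major: Ab major (I), Bb minor (ii), C minor (iii), Db major (IV), Eb major (V), F minor (vi), G diminished (vii°).
Triads in Eb minor (natural minor): Eb minor (i), F diminished (ii°), Gb major (III), Ab minor (iv), Bb minor (v), Cb major (VI), Db major (VII).
Shared triads with their functions: Bb minor (ii in Ab major, v in Eb minor); Db major (IV in Ab major, VII in Eb minor).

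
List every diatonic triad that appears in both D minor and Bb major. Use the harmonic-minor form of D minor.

Dm, Gm, Bb

Triads in D minor (harmonic minor): Dm (i), Edim (ii°), Faug (III+), Gm (iv), A (V), Bb (VI), C#dim (vii°).
Triads in Bb major: Bb (I), Cm (ii), Dm (iii), Eb (IV), F (V), Gm (vi), Adim (vii°).
Shared triads with their functions: Dm (i in D minor, iii in Bb major); Gm (iv in D minor, vi in Bb major); Bb (VI in D minor, I in Bb major).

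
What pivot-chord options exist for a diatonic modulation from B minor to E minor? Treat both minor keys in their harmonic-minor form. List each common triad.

Em

Triads in B minor (harmonic minor): Bm (i), C#dim (ii°), Daug (III+), Em (iv), F# (V), G (VI), A#dim (vii°).
Triads in E minor (harmonic minor): Em (i), F#dim (ii°), Gaug (III+), Am (iv), B (V), C (VI), D#dim (vii°).
Shared triads with their functions: Em (iv in B minor, i in E minor).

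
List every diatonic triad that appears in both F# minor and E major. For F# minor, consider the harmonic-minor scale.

F#m

Triads in F# minor (harmonic minor): F#m (i), G#dim (ii°), Aaug (III+), Bm (iv), C# (V), D (VI), E#dim (vii°).
Triads in E major: E (I), F#m (ii), G#m (iii), A (IV), B (V), C#m (vi), D#dim (vii°).
Shared triads with their functions: F#m (i in F# minor, ii in E major).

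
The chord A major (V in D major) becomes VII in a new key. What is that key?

The numeral VII denotes a major triad on scale degree 7. With A on degree 7, the tonic of the new key is B.
Degree 7 carries a major triad in natural-minor keys, so the destination is B minor.
Check: the diatonic triads of B minor (natural minor) are Bm (i), C#dim (ii°), D (III), Em (iv), F#m (v), G (VI), A (VII) — A major is indeed VII.

B minor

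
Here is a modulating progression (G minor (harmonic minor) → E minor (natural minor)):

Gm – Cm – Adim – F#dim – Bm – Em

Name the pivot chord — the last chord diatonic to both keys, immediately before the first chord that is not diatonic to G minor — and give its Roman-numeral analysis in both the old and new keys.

F#dim — vii° in G minor, ii° in E minor

Chords diatonic to G minor: Gm, Adim, Bbaug, Cm, D, Eb, F#dim.
Reading the progression, the first chord not in that set is Bm, so the modulation leaves G minor there.
The chord immediately before Bm is F#dim, which is diatonic to both keys: vii° in G minor and ii° in E minor.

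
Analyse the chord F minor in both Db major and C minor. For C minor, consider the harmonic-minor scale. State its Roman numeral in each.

iii in Db major; iv in C minor

The scale of Db major is Db Eb F Gb Ab Bb C; F is degree 3, and the triad built there (F-Ab-C) is minor, so it is iii.
The scale of C minor (harmonic minor) is C D Eb F G Ab B; F is degree 4, and the triad built there (F-Ab-C) is minor, so it is iv.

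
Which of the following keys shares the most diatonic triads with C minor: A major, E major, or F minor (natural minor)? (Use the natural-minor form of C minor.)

Triads of C minor (natural minor): Cm (i), Ddim (ii°), E♭ (III), Fm (iv), Gm (v), A♭ (VI), B♭ (VII).
A major shares 0: none.
E major shares 0: none.
F minor (natural minor) shares 4: Cm, E♭, Fm, A♭.
The most common triads (4) are shared with F minor.

F minor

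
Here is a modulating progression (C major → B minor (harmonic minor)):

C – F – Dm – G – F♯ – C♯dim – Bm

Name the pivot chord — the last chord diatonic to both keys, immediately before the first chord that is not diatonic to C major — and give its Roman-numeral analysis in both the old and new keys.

G — V in C major, VI in B minor

Chords diatonic to C major: C, Dm, Em, F, G, Am, Bdim.
Reading the progression, the first chord not in that set is F♯, so the modulation leaves C major there.
The chord immediately before F♯ is G, which is diatonic to both keys: V in C major and VI in B minor.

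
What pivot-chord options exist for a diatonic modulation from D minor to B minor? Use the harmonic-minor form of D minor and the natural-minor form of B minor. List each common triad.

Triads in D minor (harmonic minor): Dm (i), Edim (ii°), Faug (III+), Gm (iv), A (V), Bb (VI), C#dim (vii°).
Triads in B minor (natural minor): Bm (i), C#dim (ii°), D (III), Em (iv), F#m (v), G (VI), A (VII).
Shared triads with their functions: A (V in D minor, VII in B minor); C#dim (vii° in D minor, ii° in B minor).

A, C#dim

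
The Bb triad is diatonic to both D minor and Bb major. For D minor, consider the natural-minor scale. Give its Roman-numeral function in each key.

The scale of D minor (natural minor) is D E F G A Bb C; Bb is degree 6, and the triad built there (Bb-D-F) is major, so it is VI.
The scale of Bb major is Bb C D Eb F G A; Bb is degree 1, and the triad built there (Bb-D-F) is major, so it is I.

VI in D minor; I in Bb major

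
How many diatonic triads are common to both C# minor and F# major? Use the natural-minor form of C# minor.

Diatonic triads of C# minor (natural minor): C#m (i), D#dim (ii°), E (III), F#m (iv), G#m (v), A (VI), B (VII).
Diatonic triads of F# major: F# (I), G#m (ii), A#m (iii), B (IV), C# (V), D#m (vi), E#dim (vii°).
Matching root and quality in both lists: G#m, B.
That gives 2 common triads.

2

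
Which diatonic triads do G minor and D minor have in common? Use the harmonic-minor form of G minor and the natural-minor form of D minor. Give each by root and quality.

Gm

Triads in G minor (harmonic minor): Gm (i), Adim (ii°), Bbaug (III+), Cm (iv), D (V), Eb (VI), F#dim (vii°).
Triads in D minor (natural minor): Dm (i), Edim (ii°), F (III), Gm (iv), Am (v), Bb (VI), C (VII).
Shared triads with their functions: Gm (i in G minor, iv in D minor).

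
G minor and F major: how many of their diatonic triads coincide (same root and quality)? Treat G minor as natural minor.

Diatonic triads of G minor (natural minor): Gm (i), Adim (ii°), Bb (III), Cm (iv), Dm (v), Eb (VI), F (VII).
Diatonic triads of F major: F (I), Gm (ii), Am (iii), Bb (IV), C (V), Dm (vi), Edim (vii°).
Matching root and quality in both lists: Gm, Bb, Dm, F.
That gives 4 common triads.

4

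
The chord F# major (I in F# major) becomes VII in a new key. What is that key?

G# minor

The numeral VII denotes a major triad on scale degree 7. With F# on degree 7, the tonic of the new key is G#.
Degree 7 carries a major triad in natural-minor keys, so the destination is G# minor.
Check: the diatonic triads of G# minor (natural minor) are G#m (i), A#dim (ii°), B (III), C#m (iv), D#m (v), E (VI), F# (VII) — F# major is indeed VII.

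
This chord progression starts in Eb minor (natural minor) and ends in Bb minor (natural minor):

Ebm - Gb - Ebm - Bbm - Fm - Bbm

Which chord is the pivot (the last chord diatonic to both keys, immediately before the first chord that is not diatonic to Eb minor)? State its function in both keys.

Chords diatonic to Eb minor: Ebm, Fdim, Gb, Abm, Bbm, Cb, Db.
Reading the progression, the first chord not in that set is Fm, so the modulation leaves Eb minor there.
The chord immediately before Fm is Bbm, which is diatonic to both keys: v in Eb minor and i in Bb minor.

Bbm — v in Eb minor, i in Bb minor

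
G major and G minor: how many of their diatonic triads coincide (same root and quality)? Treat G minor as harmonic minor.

Diatonic triads of G major: G (I), Am (ii), Bm (iii), C (IV), D (V), Em (vi), F#dim (vii°).
Diatonic triads of G minor (harmonic minor): Gm (i), Adim (ii°), Bbaug (III+), Cm (iv), D (V), Eb (VI), F#dim (vii°).
Matching root and quality in both lists: D, F#dim.
That gives 2 common triads.

2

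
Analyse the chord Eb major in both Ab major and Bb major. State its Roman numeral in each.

The scale of Ab major is Ab Bb C Db Eb F G; Eb is degree 5, and the triad built there (Eb-G-Bb) is major, so it is V.
The scale of Bb major is Bb C D Eb F G A; Eb is degree 4, and the triad built there (Eb-G-Bb) is major, so it is IV.

V in Ab major; IV in Bb major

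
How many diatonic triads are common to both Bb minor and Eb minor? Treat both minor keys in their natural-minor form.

4

Diatonic triads of Bb minor (natural minor): Bbm (i), Cdim (ii°), Db (III), Ebm (iv), Fm (v), Gb (VI), Ab (VII).
Diatonic triads of Eb minor (natural minor): Ebm (i), Fdim (ii°), Gb (III), Abm (iv), Bbm (v), Cb (VI), Db (VII).
Matching root and quality in both lists: Bbm, Db, Ebm, Gb.
That gives 4 common triads.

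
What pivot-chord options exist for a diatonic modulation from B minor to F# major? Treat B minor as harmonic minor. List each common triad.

Triads in B minor (harmonic minor): B minor (i), C# diminished (ii°), D augmented (III+), E minor (iv), F# major (V), G major (VI), A# diminished (vii°).
Triads in F# major: F# major (I), G# minor (ii), A# minor (iii), B major (IV), C# major (V), D# minor (vi), E# diminished (vii°).
Shared triads with their functions: F# major (V in B minor, I in F# major).

F#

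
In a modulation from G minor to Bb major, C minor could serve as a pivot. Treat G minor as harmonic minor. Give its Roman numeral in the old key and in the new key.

iv in G minor; ii in Bb major

The scale of G minor (harmonic minor) is G A Bb C D Eb F#; C is degree 4, and the triad built there (C-Eb-G) is minor, so it is iv.
The scale of Bb major is Bb C D Eb F G A; C is degree 2, and the triad built there (C-Eb-G) is minor, so it is ii.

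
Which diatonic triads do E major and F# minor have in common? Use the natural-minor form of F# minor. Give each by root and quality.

Triads in E major: E (I), F#m (ii), G#m (iii), A (IV), B (V), C#m (vi), D#dim (vii°).
Triads in F# minor (natural minor): F#m (i), G#dim (ii°), A (III), Bm (iv), C#m (v), D (VI), E (VII).
Shared triads with their functions: E (I in E major, VII in F# minor); F#m (ii in E major, i in F# minor); A (IV in E major, III in F# minor); C#m (vi in E major, v in F# minor).

E, F#m, A, C#m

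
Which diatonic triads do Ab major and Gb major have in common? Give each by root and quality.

Triads in Ab major: Ab major (I), Bb minor (ii), C minor (iii), Db major (IV), Eb major (V), F minor (vi), G diminished (vii°).
Triads in Gb major: Gb major (I), Ab minor (ii), Bb minor (iii), Cb major (IV), Db major (V), Eb minor (vi), F diminished (vii°).
Shared triads with their functions: Bb minor (ii in Ab major, iii in Gb major); Db major (IV in Ab major, V in Gb major).

Bbm, Db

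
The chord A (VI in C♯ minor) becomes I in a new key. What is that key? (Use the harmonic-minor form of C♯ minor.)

A major

The numeral I denotes a major triad on scale degree 1. With A on degree 1, the tonic of the new key is A.
Degree 1 carries a major triad in major keys, so the destination is A major.
Check: the diatonic triads of A major are A (I), Bm (ii), C♯m (iii), D (IV), E (V), F♯m (vi), G♯dim (vii°) — A is indeed I.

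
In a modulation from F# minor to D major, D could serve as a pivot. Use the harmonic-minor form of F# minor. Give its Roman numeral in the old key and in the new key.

The scale of F# minor (harmonic minor) is F# G# A B C# D E#; D is degree 6, and the triad built there (D-F#-A) is major, so it is VI.
The scale of D major is D E F# G A B C#; D is degree 1, and the triad built there (D-F#-A) is major, so it is I.

VI in F# minor; I in D major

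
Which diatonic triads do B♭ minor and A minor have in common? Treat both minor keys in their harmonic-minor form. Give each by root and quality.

F

Triads in B♭ minor (harmonic minor): B♭ minor (i), C diminished (ii°), D♭ augmented (III+), E♭ minor (iv), F major (V), G♭ major (VI), A diminished (vii°).
Triads in A minor (harmonic minor): A minor (i), B diminished (ii°), C augmented (III+), D minor (iv), E major (V), F major (VI), G♯ diminished (vii°).
Shared triads with their functions: F major (V in B♭ minor, VI in A minor).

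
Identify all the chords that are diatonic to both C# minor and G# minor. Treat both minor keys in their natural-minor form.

C#m, E, G#m, B

Triads in C# minor (natural minor): C# minor (i), D# diminished (ii°), E major (III), F# minor (iv), G# minor (v), A major (VI), B major (VII).
Triads in G# minor (natural minor): G# minor (i), A# diminished (ii°), B major (III), C# minor (iv), D# minor (v), E major (VI), F# major (VII).
Shared triads with their functions: C# minor (i in C# minor, iv in G# minor); E major (III in C# minor, VI in G# minor); G# minor (v in C# minor, i in G# minor); B major (VII in C# minor, III in G# minor).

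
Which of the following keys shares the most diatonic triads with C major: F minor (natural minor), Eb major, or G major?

G major

Triads of C major: C major (I), D minor (ii), E minor (iii), F major (IV), G major (V), A minor (vi), B diminished (vii°).
F minor (natural minor) shares 0: none.
Eb major shares 0: none.
G major shares 4: C, Em, G, Am.
The most common triads (4) are shared with G major.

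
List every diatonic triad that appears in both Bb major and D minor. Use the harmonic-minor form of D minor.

Bb, Dm, Gm

Triads in Bb major: Bb (I), Cm (ii), Dm (iii), Eb (IV), F (V), Gm (vi), Adim (vii°).
Triads in D minor (harmonic minor): Dm (i), Edim (ii°), Faug (III+), Gm (iv), A (V), Bb (VI), C#dim (vii°).
Shared triads with their functions: Bb (I in Bb major, VI in D minor); Dm (iii in Bb major, i in D minor); Gm (vi in Bb major, iv in D minor).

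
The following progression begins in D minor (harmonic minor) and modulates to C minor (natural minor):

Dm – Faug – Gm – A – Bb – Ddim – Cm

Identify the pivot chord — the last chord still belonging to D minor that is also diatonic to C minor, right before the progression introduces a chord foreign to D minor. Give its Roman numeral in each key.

Bb — VI in D minor, VII in C minor

Chords diatonic to D minor: Dm, Edim, Faug, Gm, A, Bb, C#dim.
Reading the progression, the first chord not in that set is Ddim, so the modulation leaves D minor there.
The chord immediately before Ddim is Bb, which is diatonic to both keys: VI in D minor and VII in C minor.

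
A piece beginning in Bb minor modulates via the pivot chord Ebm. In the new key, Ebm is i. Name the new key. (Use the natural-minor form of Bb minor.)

Eb minor

The numeral i denotes a minor triad on scale degree 1. With Eb on degree 1, the tonic of the new key is Eb.
Degree 1 carries a minor triad in minor keys, so the destination is Eb minor.
Check: the diatonic triads of Eb minor (natural minor) are Ebm (i), Fdim (ii°), Gb (III), Abm (iv), Bbm (v), Cb (VI), Db (VII) — Ebm is indeed i.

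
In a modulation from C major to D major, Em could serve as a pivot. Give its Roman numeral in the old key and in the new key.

iii in C major; ii in D major

The scale of C major is C D E F G A B; E is degree 3, and the triad built there (E-G-B) is minor, so it is iii.
The scale of D major is D E F# G A B C#; E is degree 2, and the triad built there (E-G-B) is minor, so it is ii.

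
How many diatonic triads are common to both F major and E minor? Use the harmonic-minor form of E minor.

2

Diatonic triads of F major: F (I), Gm (ii), Am (iii), Bb (IV), C (V), Dm (vi), Edim (vii°).
Diatonic triads of E minor (harmonic minor): Em (i), F#dim (ii°), Gaug (III+), Am (iv), B (V), C (VI), D#dim (vii°).
Matching root and quality in both lists: Am, C.
That gives 2 common triads.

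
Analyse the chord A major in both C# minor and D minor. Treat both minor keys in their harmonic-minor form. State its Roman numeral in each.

The scale of C# minor (harmonic minor) is C# D# E F# G# A B#; A is degree 6, and the triad built there (A-C#-E) is major, so it is VI.
The scale of D minor (harmonic minor) is D E F G A Bb C#; A is degree 5, and the triad built there (A-C#-E) is major, so it is V.

VI in C# minor; V in D minor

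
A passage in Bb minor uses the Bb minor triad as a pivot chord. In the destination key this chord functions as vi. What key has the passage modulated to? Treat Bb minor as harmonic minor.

The numeral vi denotes a minor triad on scale degree 6. With Bb on degree 6, the tonic of the new key is Db.
Degree 6 carries a minor triad in major keys, so the destination is Db major.
Check: the diatonic triads of Db major are Db (I), Ebm (ii), Fm (iii), Gb (IV), Ab (V), Bbm (vi), Cdim (vii°) — Bb minor is indeed vi.

Db major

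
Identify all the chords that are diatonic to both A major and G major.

Bm, D

Triads in A major: A (I), Bm (ii), C#m (iii), D (IV), E (V), F#m (vi), G#dim (vii°).
Triads in G major: G (I), Am (ii), Bm (iii), C (IV), D (V), Em (vi), F#dim (vii°).
Shared triads with their functions: Bm (ii in A major, iii in G major); D (IV in A major, V in G major).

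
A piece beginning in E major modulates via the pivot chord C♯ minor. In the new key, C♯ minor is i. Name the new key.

The numeral i denotes a minor triad on scale degree 1. With C♯ on degree 1, the tonic of the new key is C♯.
Degree 1 carries a minor triad in minor keys, so the destination is C♯ minor.
Check: the diatonic triads of C♯ minor (natural minor) are C♯m (i), D♯dim (ii°), E (III), F♯m (iv), G♯m (v), A (VI), B (VII) — C♯ minor is indeed i.

C♯ minor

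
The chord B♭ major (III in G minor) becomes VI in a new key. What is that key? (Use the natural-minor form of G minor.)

The numeral VI denotes a major triad on scale degree 6. With B♭ on degree 6, the tonic of the new key is D.
Degree 6 carries a major triad in minor keys, so the destination is D minor.
Check: the diatonic triads of D minor (natural minor) are Dm (i), Edim (ii°), F (III), Gm (iv), Am (v), B♭ (VI), C (VII) — B♭ major is indeed VI.

D minor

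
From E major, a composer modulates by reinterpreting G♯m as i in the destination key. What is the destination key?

G♯ minor

The numeral i denotes a minor triad on scale degree 1. With G♯ on degree 1, the tonic of the new key is G♯.
Degree 1 carries a minor triad in minor keys, so the destination is G♯ minor.
Check: the diatonic triads of G♯ minor (natural minor) are G♯m (i), A♯dim (ii°), B (III), C♯m (iv), D♯m (v), E (VI), F♯ (VII) — G♯m is indeed i.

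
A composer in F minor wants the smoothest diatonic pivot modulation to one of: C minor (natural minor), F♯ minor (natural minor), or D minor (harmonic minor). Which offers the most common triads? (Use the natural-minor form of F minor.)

C minor

Triads of F minor (natural minor): F minor (i), G diminished (ii°), A♭ major (III), B♭ minor (iv), C minor (v), D♭ major (VI), E♭ major (VII).
C minor (natural minor) shares 4: Fm, A♭, Cm, E♭.
F♯ minor (natural minor) shares 0: none.
D minor (harmonic minor) shares 0: none.
The most common triads (4) are shared with C minor.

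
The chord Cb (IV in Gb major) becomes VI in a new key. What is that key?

The numeral VI denotes a major triad on scale degree 6. With Cb on degree 6, the tonic of the new key is Eb.
Degree 6 carries a major triad in minor keys, so the destination is Eb minor.
Check: the diatonic triads of Eb minor (natural minor) are Ebm (i), Fdim (ii°), Gb (III), Abm (iv), Bbm (v), Cb (VI), Db (VII) — Cb is indeed VI.

Eb minor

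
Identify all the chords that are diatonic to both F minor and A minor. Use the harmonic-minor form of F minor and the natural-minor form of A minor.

C

Triads in F minor (harmonic minor): F minor (i), G diminished (ii°), Ab augmented (III+), Bb minor (iv), C major (V), Db major (VI), E diminished (vii°).
Triads in A minor (natural minor): A minor (i), B diminished (ii°), C major (III), D minor (iv), E minor (v), F major (VI), G major (VII).
Shared triads with their functions: C major (V in F minor, III in A minor).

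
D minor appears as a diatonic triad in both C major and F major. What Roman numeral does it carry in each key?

ii in C major; vi in F major

The scale of C major is C D E F G A B; D is degree 2, and the triad built there (D-F-A) is minor, so it is ii.
The scale of F major is F G A Bb C D E; D is degree 6, and the triad built there (D-F-A) is minor, so it is vi.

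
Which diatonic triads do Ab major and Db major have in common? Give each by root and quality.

Triads in Ab major: Ab (I), Bbm (ii), Cm (iii), Db (IV), Eb (V), Fm (vi), Gdim (vii°).
Triads in Db major: Db (I), Ebm (ii), Fm (iii), Gb (IV), Ab (V), Bbm (vi), Cdim (vii°).
Shared triads with their functions: Ab (I in Ab major, V in Db major); Bbm (ii in Ab major, vi in Db major); Db (IV in Ab major, I in Db major); Fm (vi in Ab major, iii in Db major).

Ab, Bbm, Db, Fm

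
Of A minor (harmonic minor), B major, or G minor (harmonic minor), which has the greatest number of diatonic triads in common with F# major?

B major

Triads of F# major: F# major (I), G# minor (ii), A# minor (iii), B major (IV), C# major (V), D# minor (vi), E# diminished (vii°).
A minor (harmonic minor) shares 0: none.
B major shares 4: F#, G#m, B, D#m.
G minor (harmonic minor) shares 0: none.
The most common triads (4) are shared with B major.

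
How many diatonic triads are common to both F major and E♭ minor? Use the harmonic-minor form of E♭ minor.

1

Diatonic triads of F major: F (I), Gm (ii), Am (iii), B♭ (IV), C (V), Dm (vi), Edim (vii°).
Diatonic triads of E♭ minor (harmonic minor): E♭m (i), Fdim (ii°), G♭aug (III+), A♭m (iv), B♭ (V), C♭ (VI), Ddim (vii°).
Matching root and quality in both lists: B♭.
That gives 1 common triad.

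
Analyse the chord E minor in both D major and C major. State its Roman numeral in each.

ii in D major; iii in C major

The scale of D major is D E F♯ G A B C♯; E is degree 2, and the triad built there (E-G-B) is minor, so it is ii.
The scale of C major is C D E F G A B; E is degree 3, and the triad built there (E-G-B) is minor, so it is iii.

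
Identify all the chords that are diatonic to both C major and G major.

Triads in C major: C major (I), D minor (ii), E minor (iii), F major (IV), G major (V), A minor (vi), B diminished (vii°).
Triads in G major: G major (I), A minor (ii), B minor (iii), C major (IV), D major (V), E minor (vi), F# diminished (vii°).
Shared triads with their functions: C major (I in C major, IV in G major); E minor (iii in C major, vi in G major); G major (V in C major, I in G major); A minor (vi in C major, ii in G major).

C, Em, G, Am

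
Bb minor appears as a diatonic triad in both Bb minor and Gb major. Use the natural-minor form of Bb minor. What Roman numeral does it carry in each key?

i in Bb minor; iii in Gb major

The scale of Bb minor (natural minor) is Bb C Db Eb F Gb Ab; Bb is degree 1, and the triad built there (Bb-Db-F) is minor, so it is i.
The scale of Gb major is Gb Ab Bb Cb Db Eb F; Bb is degree 3, and the triad built there (Bb-Db-F) is minor, so it is iii.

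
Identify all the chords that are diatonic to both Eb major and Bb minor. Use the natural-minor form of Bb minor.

Fm, Ab

Triads in Eb major: Eb (I), Fm (ii), Gm (iii), Ab (IV), Bb (V), Cm (vi), Ddim (vii°).
Triads in Bb minor (natural minor): Bbm (i), Cdim (ii°), Db (III), Ebm (iv), Fm (v), Gb (VI), Ab (VII).
Shared triads with their functions: Fm (ii in Eb major, v in Bb minor); Ab (IV in Eb major, VII in Bb minor).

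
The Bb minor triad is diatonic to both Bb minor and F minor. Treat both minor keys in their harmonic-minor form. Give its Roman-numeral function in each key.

i in Bb minor; iv in F minor

The scale of Bb minor (harmonic minor) is Bb C Db Eb F Gb A; Bb is degree 1, and the triad built there (Bb-Db-F) is minor, so it is i.
The scale of F minor (harmonic minor) is F G Ab Bb C Db E; Bb is degree 4, and the triad built there (Bb-Db-F) is minor, so it is iv.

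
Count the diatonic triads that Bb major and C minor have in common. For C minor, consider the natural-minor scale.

Diatonic triads of Bb major: Bb major (I), C minor (ii), D minor (iii), Eb major (IV), F major (V), G minor (vi), A diminished (vii°).
Diatonic triads of C minor (natural minor): C minor (i), D diminished (ii°), Eb major (III), F minor (iv), G minor (v), Ab major (VI), Bb major (VII).
Matching root and quality in both lists: Bb major, C minor, Eb major, G minor.
That gives 4 common triads.

4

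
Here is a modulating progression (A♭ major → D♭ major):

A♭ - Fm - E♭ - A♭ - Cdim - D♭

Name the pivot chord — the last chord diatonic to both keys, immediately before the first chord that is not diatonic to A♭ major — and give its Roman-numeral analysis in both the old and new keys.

A♭ — I in A♭ major, V in D♭ major

Chords diatonic to A♭ major: A♭, B♭m, Cm, D♭, E♭, Fm, Gdim.
Reading the progression, the first chord not in that set is Cdim, so the modulation leaves A♭ major there.
The chord immediately before Cdim is A♭, which is diatonic to both keys: I in A♭ major and V in D♭ major.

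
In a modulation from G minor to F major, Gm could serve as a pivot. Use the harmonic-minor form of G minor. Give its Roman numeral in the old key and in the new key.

The scale of G minor (harmonic minor) is G A Bb C D Eb F#; G is degree 1, and the triad built there (G-Bb-D) is minor, so it is i.
The scale of F major is F G A Bb C D E; G is degree 2, and the triad built there (G-Bb-D) is minor, so it is ii.

i in G minor; ii in F major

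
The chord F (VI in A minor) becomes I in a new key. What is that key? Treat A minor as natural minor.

The numeral I denotes a major triad on scale degree 1. With F on degree 1, the tonic of the new key is F.
Degree 1 carries a major triad in major keys, so the destination is F major.
Check: the diatonic triads of F major are F (I), Gm (ii), Am (iii), Bb (IV), C (V), Dm (vi), Edim (vii°) — F is indeed I.

F major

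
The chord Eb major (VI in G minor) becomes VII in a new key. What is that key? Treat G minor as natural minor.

F minor

The numeral VII denotes a major triad on scale degree 7. With Eb on degree 7, the tonic of the new key is F.
Degree 7 carries a major triad in natural-minor keys, so the destination is F minor.
Check: the diatonic triads of F minor (natural minor) are Fm (i), Gdim (ii°), Ab (III), Bbm (iv), Cm (v), Db (VI), Eb (VII) — Eb major is indeed VII.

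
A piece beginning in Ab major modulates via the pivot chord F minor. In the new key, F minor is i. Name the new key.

The numeral i denotes a minor triad on scale degree 1. With F on degree 1, the tonic of the new key is F.
Degree 1 carries a minor triad in minor keys, so the destination is F minor.
Check: the diatonic triads of F minor (natural minor) are Fm (i), Gdim (ii°), Ab (III), Bbm (iv), Cm (v), Db (VI), Eb (VII) — F minor is indeed i.

F minor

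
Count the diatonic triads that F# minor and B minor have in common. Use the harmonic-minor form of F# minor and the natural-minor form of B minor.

Diatonic triads of F# minor (harmonic minor): F# minor (i), G# diminished (ii°), A augmented (III+), B minor (iv), C# major (V), D major (VI), E# diminished (vii°).
Diatonic triads of B minor (natural minor): B minor (i), C# diminished (ii°), D major (III), E minor (iv), F# minor (v), G major (VI), A major (VII).
Matching root and quality in both lists: F# minor, B minor, D major.
That gives 3 common triads.

3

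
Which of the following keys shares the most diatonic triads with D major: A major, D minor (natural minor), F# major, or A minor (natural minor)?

A major

Triads of D major: D (I), Em (ii), F#m (iii), G (IV), A (V), Bm (vi), C#dim (vii°).
A major shares 4: D, F#m, A, Bm.
D minor (natural minor) shares 0: none.
F# major shares 0: none.
A minor (natural minor) shares 2: Em, G.
The most common triads (4) are shared with A major.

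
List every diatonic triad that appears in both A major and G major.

Bm, D

Triads in A major: A (I), Bm (ii), C#m (iii), D (IV), E (V), F#m (vi), G#dim (vii°).
Triads in G major: G (I), Am (ii), Bm (iii), C (IV), D (V), Em (vi), F#dim (vii°).
Shared triads with their functions: Bm (ii in A major, iii in G major); D (IV in A major, V in G major).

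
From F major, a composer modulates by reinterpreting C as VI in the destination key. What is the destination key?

E minor

The numeral VI denotes a major triad on scale degree 6. With C on degree 6, the tonic of the new key is E.
Degree 6 carries a major triad in minor keys, so the destination is E minor.
Check: the diatonic triads of E minor (natural minor) are Em (i), F#dim (ii°), G (III), Am (iv), Bm (v), C (VI), D (VII) — C is indeed VI.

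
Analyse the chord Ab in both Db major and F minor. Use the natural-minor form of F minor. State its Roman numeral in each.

The scale of Db major is Db Eb F Gb Ab Bb C; Ab is degree 5, and the triad built there (Ab-C-Eb) is major, so it is V.
The scale of F minor (natural minor) is F G Ab Bb C Db Eb; Ab is degree 3, and the triad built there (Ab-C-Eb) is major, so it is III.

V in Db major; III in F minor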